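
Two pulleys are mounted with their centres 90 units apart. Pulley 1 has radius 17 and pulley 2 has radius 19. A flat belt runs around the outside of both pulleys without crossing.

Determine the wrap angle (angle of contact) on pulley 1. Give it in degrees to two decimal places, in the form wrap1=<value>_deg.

open belt: β = asin((r2−r1)/C) = asin(2/90) = 1.2733°
wrap1 = π − 2β = 177.4533°
wrap2 = π + 2β = 182.5467°

wrap1=177.45_deg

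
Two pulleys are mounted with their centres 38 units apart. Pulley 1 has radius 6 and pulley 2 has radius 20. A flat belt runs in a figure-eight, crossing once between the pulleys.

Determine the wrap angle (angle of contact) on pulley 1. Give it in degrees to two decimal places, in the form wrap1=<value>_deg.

wrap1=266.35_deg

crossed belt: β = asin((r1+r2)/C) = asin(26/38) = 43.1736°
wrap1 = wrap2 = π + 2β = 266.3471°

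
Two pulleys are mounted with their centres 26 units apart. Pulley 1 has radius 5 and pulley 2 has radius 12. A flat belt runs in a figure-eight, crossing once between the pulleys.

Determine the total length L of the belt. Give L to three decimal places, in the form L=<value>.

crossed belt: β = asin((r1+r2)/C) = asin(17/26) = 40.8322°
wrap1 = wrap2 = π + 2β = 261.6644°
tangent length = C·cosβ = 19.6723
L = (r1+r2)·wrap + 2·C·cosβ = 17·4.5669 + 2·19.6723 = 116.9820

L=116.982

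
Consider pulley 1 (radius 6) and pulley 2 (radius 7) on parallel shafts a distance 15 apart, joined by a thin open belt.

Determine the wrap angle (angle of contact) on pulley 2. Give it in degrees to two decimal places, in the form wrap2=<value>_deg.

wrap2=187.65_deg

open belt: β = asin((r2−r1)/C) = asin(1/15) = 3.8226°
wrap1 = π − 2β = 172.3549°
wrap2 = π + 2β = 187.6451°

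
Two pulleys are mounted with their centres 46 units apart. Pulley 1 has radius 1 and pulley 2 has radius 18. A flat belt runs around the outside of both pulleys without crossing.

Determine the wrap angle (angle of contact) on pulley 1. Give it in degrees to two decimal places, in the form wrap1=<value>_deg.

open belt: β = asin((r2−r1)/C) = asin(17/46) = 21.6888°
wrap1 = π − 2β = 136.6224°
wrap2 = π + 2β = 223.3776°

wrap1=136.62_deg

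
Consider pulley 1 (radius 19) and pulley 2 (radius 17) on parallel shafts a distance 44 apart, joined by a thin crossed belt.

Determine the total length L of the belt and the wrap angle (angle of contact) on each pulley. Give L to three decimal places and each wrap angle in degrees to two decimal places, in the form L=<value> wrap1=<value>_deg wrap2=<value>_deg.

L=232.687 wrap1=289.81_deg wrap2=289.81_deg

crossed belt: β = asin((r1+r2)/C) = asin(36/44) = 54.9032°
wrap1 = wrap2 = π + 2β = 289.8064°
tangent length = C·cosβ = 25.2982
L = (r1+r2)·wrap + 2·C·cosβ = 36·5.0581 + 2·25.2982 = 232.6872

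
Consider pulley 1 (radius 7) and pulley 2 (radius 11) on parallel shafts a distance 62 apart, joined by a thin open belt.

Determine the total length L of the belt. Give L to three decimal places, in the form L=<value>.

L=180.807

open belt: β = asin((r2−r1)/C) = asin(4/62) = 3.6991°
wrap1 = π − 2β = 172.6019°
wrap2 = π + 2β = 187.3981°
tangent length = C·cosβ = 61.8708
L = r1·wrap1 + r2·wrap2 + 2·C·cosβ = 7·3.0125 + 11·3.2707 + 2·61.8708 = 180.8068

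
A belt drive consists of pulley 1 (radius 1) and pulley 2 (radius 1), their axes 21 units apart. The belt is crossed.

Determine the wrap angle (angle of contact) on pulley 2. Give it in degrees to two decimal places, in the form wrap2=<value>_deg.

wrap2=190.93_deg

crossed belt: β = asin((r1+r2)/C) = asin(2/21) = 5.4650°
wrap1 = wrap2 = π + 2β = 190.9300°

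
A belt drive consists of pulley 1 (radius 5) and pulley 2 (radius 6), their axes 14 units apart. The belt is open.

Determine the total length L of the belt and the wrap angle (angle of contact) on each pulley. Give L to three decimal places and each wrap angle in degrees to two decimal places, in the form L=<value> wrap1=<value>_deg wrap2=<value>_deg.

open belt: β = asin((r2−r1)/C) = asin(1/14) = 4.0960°
wrap1 = π − 2β = 171.8079°
wrap2 = π + 2β = 188.1921°
tangent length = C·cosβ = 13.9642
L = r1·wrap1 + r2·wrap2 + 2·C·cosβ = 5·2.9986 + 6·3.2846 + 2·13.9642 = 62.6290

L=62.629 wrap1=171.81_deg wrap2=188.19_deg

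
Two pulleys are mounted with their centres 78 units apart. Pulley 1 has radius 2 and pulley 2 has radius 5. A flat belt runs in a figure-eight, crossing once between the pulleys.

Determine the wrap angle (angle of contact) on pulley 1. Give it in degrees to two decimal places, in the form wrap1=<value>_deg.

crossed belt: β = asin((r1+r2)/C) = asin(7/78) = 5.1489°
wrap1 = wrap2 = π + 2β = 190.2977°

wrap1=190.30_deg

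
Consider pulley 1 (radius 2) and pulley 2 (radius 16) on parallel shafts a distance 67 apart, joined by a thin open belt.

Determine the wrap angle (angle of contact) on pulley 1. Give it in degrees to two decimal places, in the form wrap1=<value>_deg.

wrap1=155.88_deg

open belt: β = asin((r2−r1)/C) = asin(14/67) = 12.0611°
wrap1 = π − 2β = 155.8777°
wrap2 = π + 2β = 204.1223°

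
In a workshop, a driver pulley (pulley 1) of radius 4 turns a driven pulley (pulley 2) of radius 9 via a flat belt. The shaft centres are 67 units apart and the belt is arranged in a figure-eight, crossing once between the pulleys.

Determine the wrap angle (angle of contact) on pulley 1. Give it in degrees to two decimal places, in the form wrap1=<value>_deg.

crossed belt: β = asin((r1+r2)/C) = asin(13/67) = 11.1881°
wrap1 = wrap2 = π + 2β = 202.3761°

wrap1=202.38_deg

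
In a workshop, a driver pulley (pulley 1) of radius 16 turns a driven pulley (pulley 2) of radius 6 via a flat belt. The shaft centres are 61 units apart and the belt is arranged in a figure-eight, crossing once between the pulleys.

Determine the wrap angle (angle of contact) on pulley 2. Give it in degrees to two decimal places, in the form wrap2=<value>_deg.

crossed belt: β = asin((r1+r2)/C) = asin(22/61) = 21.1405°
wrap1 = wrap2 = π + 2β = 222.2809°

wrap2=222.28_deg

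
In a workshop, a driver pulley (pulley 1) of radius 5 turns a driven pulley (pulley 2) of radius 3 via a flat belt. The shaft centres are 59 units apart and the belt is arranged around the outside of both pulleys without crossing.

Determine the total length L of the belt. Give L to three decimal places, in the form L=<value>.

open belt: β = asin((r2−r1)/C) = asin(-2/59) = -1.9426°
wrap1 = π − 2β = 183.8852°
wrap2 = π + 2β = 176.1148°
tangent length = C·cosβ = 58.9661
L = r1·wrap1 + r2·wrap2 + 2·C·cosβ = 5·3.2094 + 3·3.0738 + 2·58.9661 = 143.2005

L=143.201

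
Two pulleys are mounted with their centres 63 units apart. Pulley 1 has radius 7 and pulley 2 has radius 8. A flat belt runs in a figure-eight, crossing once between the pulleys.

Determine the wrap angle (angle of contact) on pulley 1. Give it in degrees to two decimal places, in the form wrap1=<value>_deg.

crossed belt: β = asin((r1+r2)/C) = asin(15/63) = 13.7741°
wrap1 = wrap2 = π + 2β = 207.5483°

wrap1=207.55_deg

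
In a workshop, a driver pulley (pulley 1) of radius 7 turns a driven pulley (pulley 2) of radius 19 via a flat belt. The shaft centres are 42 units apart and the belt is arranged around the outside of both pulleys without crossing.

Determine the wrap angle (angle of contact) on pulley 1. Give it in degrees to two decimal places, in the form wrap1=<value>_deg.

wrap1=146.80_deg

open belt: β = asin((r2−r1)/C) = asin(12/42) = 16.6015°
wrap1 = π − 2β = 146.7969°
wrap2 = π + 2β = 213.2031°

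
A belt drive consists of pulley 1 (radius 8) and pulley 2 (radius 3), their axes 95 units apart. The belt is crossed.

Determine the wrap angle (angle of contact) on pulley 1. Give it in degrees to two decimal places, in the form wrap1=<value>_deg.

wrap1=193.30_deg

crossed belt: β = asin((r1+r2)/C) = asin(11/95) = 6.6492°
wrap1 = wrap2 = π + 2β = 193.2983°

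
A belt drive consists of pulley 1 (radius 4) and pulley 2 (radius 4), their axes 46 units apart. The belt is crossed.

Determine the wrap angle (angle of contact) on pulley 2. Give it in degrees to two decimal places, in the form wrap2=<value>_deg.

wrap2=200.03_deg

crossed belt: β = asin((r1+r2)/C) = asin(8/46) = 10.0154°
wrap1 = wrap2 = π + 2β = 200.0308°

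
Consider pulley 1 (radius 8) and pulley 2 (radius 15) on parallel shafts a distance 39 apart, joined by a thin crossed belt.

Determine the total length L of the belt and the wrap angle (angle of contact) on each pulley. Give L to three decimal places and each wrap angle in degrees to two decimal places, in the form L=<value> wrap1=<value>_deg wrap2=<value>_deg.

L=164.263 wrap1=252.28_deg wrap2=252.28_deg

crossed belt: β = asin((r1+r2)/C) = asin(23/39) = 36.1388°
wrap1 = wrap2 = π + 2β = 252.2776°
tangent length = C·cosβ = 31.4960
L = (r1+r2)·wrap + 2·C·cosβ = 23·4.4031 + 2·31.4960 = 164.2628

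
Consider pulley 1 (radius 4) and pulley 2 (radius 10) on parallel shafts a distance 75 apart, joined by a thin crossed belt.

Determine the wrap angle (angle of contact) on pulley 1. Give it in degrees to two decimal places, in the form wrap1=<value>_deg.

crossed belt: β = asin((r1+r2)/C) = asin(14/75) = 10.7583°
wrap1 = wrap2 = π + 2β = 201.5166°

wrap1=201.52_deg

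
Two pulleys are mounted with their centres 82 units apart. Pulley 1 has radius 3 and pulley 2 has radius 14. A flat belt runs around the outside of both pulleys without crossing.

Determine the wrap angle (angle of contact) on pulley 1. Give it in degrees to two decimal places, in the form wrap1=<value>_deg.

wrap1=164.58_deg

open belt: β = asin((r2−r1)/C) = asin(11/82) = 7.7093°
wrap1 = π − 2β = 164.5815°
wrap2 = π + 2β = 195.4185°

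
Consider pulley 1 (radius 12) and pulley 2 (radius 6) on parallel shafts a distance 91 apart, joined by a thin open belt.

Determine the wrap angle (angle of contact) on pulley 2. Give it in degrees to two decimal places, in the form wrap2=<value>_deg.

wrap2=172.44_deg

open belt: β = asin((r2−r1)/C) = asin(-6/91) = -3.7805°
wrap1 = π − 2β = 187.5610°
wrap2 = π + 2β = 172.4390°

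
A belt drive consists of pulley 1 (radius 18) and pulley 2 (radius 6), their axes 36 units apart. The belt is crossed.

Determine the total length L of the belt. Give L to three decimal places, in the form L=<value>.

L=164.091

crossed belt: β = asin((r1+r2)/C) = asin(24/36) = 41.8103°
wrap1 = wrap2 = π + 2β = 263.6206°
tangent length = C·cosβ = 26.8328
L = (r1+r2)·wrap + 2·C·cosβ = 24·4.6010 + 2·26.8328 = 164.0908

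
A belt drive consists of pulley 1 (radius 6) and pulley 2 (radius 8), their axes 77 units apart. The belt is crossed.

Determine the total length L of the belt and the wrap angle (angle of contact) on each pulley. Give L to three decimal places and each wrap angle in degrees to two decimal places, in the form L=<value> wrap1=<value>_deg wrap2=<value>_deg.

crossed belt: β = asin((r1+r2)/C) = asin(14/77) = 10.4757°
wrap1 = wrap2 = π + 2β = 200.9514°
tangent length = C·cosβ = 75.7166
L = (r1+r2)·wrap + 2·C·cosβ = 14·3.5073 + 2·75.7166 = 200.5348

L=200.535 wrap1=200.95_deg wrap2=200.95_deg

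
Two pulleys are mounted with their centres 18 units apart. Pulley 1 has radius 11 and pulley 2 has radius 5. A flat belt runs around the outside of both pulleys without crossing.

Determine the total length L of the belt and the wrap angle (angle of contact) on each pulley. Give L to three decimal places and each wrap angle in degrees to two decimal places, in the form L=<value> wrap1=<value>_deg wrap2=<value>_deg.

L=88.285 wrap1=218.94_deg wrap2=141.06_deg

open belt: β = asin((r2−r1)/C) = asin(-6/18) = -19.4712°
wrap1 = π − 2β = 218.9424°
wrap2 = π + 2β = 141.0576°
tangent length = C·cosβ = 16.9706
L = r1·wrap1 + r2·wrap2 + 2·C·cosβ = 11·3.8213 + 5·2.4619 + 2·16.9706 = 88.2847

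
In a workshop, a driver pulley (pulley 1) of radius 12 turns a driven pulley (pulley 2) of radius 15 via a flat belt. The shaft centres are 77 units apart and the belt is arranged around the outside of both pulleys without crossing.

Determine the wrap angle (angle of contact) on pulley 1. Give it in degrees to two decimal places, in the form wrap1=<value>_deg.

open belt: β = asin((r2−r1)/C) = asin(3/77) = 2.2329°
wrap1 = π − 2β = 175.5343°
wrap2 = π + 2β = 184.4657°

wrap1=175.53_deg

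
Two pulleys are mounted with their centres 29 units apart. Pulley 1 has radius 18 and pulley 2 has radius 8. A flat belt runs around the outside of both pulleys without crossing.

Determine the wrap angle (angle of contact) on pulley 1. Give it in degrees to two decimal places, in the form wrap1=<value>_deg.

open belt: β = asin((r2−r1)/C) = asin(-10/29) = -20.1713°
wrap1 = π − 2β = 220.3425°
wrap2 = π + 2β = 139.6575°

wrap1=220.34_deg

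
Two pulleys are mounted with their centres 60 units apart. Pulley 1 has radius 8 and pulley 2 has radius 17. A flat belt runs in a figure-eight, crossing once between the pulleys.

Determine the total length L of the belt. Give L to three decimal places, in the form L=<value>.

crossed belt: β = asin((r1+r2)/C) = asin(25/60) = 24.6243°
wrap1 = wrap2 = π + 2β = 229.2486°
tangent length = C·cosβ = 54.5436
L = (r1+r2)·wrap + 2·C·cosβ = 25·4.0011 + 2·54.5436 = 209.1157

L=209.116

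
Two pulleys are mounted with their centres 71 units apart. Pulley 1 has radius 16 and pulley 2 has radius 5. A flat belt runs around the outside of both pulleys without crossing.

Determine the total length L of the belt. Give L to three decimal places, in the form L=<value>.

open belt: β = asin((r2−r1)/C) = asin(-11/71) = -8.9127°
wrap1 = π − 2β = 197.8254°
wrap2 = π + 2β = 162.1746°
tangent length = C·cosβ = 70.1427
L = r1·wrap1 + r2·wrap2 + 2·C·cosβ = 16·3.4527 + 5·2.8305 + 2·70.1427 = 209.6811

L=209.681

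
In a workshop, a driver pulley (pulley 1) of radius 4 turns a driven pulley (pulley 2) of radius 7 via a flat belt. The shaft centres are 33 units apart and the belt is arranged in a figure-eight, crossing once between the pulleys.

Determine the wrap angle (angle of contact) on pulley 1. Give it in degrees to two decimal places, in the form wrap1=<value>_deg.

crossed belt: β = asin((r1+r2)/C) = asin(11/33) = 19.4712°
wrap1 = wrap2 = π + 2β = 218.9424°

wrap1=218.94_deg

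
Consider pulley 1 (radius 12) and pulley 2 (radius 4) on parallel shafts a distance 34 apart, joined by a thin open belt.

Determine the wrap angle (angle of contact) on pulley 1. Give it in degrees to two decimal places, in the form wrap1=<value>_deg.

wrap1=207.22_deg

open belt: β = asin((r2−r1)/C) = asin(-8/34) = -13.6090°
wrap1 = π − 2β = 207.2179°
wrap2 = π + 2β = 152.7821°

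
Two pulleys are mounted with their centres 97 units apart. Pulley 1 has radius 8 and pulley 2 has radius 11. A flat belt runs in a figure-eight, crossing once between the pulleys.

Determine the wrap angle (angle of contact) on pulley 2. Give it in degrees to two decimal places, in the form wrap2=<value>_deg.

crossed belt: β = asin((r1+r2)/C) = asin(19/97) = 11.2959°
wrap1 = wrap2 = π + 2β = 202.5918°

wrap2=202.59_deg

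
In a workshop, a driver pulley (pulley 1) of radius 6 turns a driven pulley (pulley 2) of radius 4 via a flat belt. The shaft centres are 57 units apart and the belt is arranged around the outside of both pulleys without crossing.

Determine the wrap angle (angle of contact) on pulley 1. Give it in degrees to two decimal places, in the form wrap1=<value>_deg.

wrap1=184.02_deg

open belt: β = asin((r2−r1)/C) = asin(-2/57) = -2.0108°
wrap1 = π − 2β = 184.0216°
wrap2 = π + 2β = 175.9784°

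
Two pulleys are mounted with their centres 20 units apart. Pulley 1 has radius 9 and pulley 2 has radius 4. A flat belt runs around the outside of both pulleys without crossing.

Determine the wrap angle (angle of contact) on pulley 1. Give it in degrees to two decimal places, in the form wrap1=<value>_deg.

open belt: β = asin((r2−r1)/C) = asin(-5/20) = -14.4775°
wrap1 = π − 2β = 208.9550°
wrap2 = π + 2β = 151.0450°

wrap1=208.96_deg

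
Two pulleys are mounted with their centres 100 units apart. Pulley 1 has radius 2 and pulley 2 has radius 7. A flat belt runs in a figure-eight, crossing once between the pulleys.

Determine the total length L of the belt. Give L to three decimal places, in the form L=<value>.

crossed belt: β = asin((r1+r2)/C) = asin(9/100) = 5.1636°
wrap1 = wrap2 = π + 2β = 190.3272°
tangent length = C·cosβ = 99.5942
L = (r1+r2)·wrap + 2·C·cosβ = 9·3.3218 + 2·99.5942 = 229.0849

L=229.085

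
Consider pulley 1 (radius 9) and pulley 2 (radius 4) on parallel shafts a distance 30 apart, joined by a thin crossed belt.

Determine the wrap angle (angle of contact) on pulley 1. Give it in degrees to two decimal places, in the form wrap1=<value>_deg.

wrap1=231.36_deg

crossed belt: β = asin((r1+r2)/C) = asin(13/30) = 25.6793°
wrap1 = wrap2 = π + 2β = 231.3586°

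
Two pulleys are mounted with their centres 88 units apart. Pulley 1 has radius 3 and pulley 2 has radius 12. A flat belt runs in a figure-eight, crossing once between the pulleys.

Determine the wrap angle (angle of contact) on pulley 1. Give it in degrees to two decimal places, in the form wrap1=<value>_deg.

crossed belt: β = asin((r1+r2)/C) = asin(15/88) = 9.8142°
wrap1 = wrap2 = π + 2β = 199.6285°

wrap1=199.63_deg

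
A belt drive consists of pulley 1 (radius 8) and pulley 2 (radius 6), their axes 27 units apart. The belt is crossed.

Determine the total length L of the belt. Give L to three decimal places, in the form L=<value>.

L=105.419

crossed belt: β = asin((r1+r2)/C) = asin(14/27) = 31.2329°
wrap1 = wrap2 = π + 2β = 242.4659°
tangent length = C·cosβ = 23.0868
L = (r1+r2)·wrap + 2·C·cosβ = 14·4.2318 + 2·23.0868 = 105.4192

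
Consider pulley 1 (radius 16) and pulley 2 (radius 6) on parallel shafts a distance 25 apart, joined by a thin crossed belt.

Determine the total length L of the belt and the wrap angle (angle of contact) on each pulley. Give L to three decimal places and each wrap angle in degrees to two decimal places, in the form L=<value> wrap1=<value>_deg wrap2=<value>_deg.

crossed belt: β = asin((r1+r2)/C) = asin(22/25) = 61.6424°
wrap1 = wrap2 = π + 2β = 303.2847°
tangent length = C·cosβ = 11.8743
L = (r1+r2)·wrap + 2·C·cosβ = 22·5.2933 + 2·11.8743 = 140.2017

L=140.202 wrap1=303.28_deg wrap2=303.28_deg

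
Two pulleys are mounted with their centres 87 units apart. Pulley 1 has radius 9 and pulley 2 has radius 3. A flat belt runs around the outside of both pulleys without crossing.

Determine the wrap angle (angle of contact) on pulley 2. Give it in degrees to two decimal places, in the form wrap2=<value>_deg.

wrap2=172.09_deg

open belt: β = asin((r2−r1)/C) = asin(-6/87) = -3.9546°
wrap1 = π − 2β = 187.9091°
wrap2 = π + 2β = 172.0909°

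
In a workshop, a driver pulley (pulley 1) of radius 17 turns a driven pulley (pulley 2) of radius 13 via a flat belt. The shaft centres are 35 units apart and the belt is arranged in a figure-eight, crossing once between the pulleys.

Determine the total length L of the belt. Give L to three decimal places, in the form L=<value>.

L=192.085

crossed belt: β = asin((r1+r2)/C) = asin(30/35) = 58.9973°
wrap1 = wrap2 = π + 2β = 297.9946°
tangent length = C·cosβ = 18.0278
L = (r1+r2)·wrap + 2·C·cosβ = 30·5.2010 + 2·18.0278 = 192.0851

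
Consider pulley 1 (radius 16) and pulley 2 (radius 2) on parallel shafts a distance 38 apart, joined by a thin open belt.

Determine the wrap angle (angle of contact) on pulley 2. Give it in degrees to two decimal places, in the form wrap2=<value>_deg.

wrap2=136.76_deg

open belt: β = asin((r2−r1)/C) = asin(-14/38) = -21.6183°
wrap1 = π − 2β = 223.2365°
wrap2 = π + 2β = 136.7635°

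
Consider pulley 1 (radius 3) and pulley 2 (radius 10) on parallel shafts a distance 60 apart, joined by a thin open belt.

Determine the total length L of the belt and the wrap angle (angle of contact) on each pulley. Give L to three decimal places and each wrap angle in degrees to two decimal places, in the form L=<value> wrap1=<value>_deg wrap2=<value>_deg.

open belt: β = asin((r2−r1)/C) = asin(7/60) = 6.6998°
wrap1 = π − 2β = 166.6005°
wrap2 = π + 2β = 193.3995°
tangent length = C·cosβ = 59.5903
L = r1·wrap1 + r2·wrap2 + 2·C·cosβ = 3·2.9077 + 10·3.3755 + 2·59.5903 = 161.6583

L=161.658 wrap1=166.60_deg wrap2=193.40_deg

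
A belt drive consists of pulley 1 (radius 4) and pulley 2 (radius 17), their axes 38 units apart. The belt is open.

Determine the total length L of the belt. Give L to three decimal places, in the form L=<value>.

L=146.466

open belt: β = asin((r2−r1)/C) = asin(13/38) = 20.0052°
wrap1 = π − 2β = 139.9896°
wrap2 = π + 2β = 220.0104°
tangent length = C·cosβ = 35.7071
L = r1·wrap1 + r2·wrap2 + 2·C·cosβ = 4·2.4433 + 17·3.8399 + 2·35.7071 = 146.4658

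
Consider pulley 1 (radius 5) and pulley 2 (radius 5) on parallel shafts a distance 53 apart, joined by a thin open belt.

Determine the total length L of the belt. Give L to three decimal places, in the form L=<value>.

open belt: β = asin((r2−r1)/C) = asin(0/53) = 0.0000°
wrap1 = π − 2β = 180.0000°
wrap2 = π + 2β = 180.0000°
tangent length = C·cosβ = 53.0000
L = r1·wrap1 + r2·wrap2 + 2·C·cosβ = 5·3.1416 + 5·3.1416 + 2·53.0000 = 137.4159

L=137.416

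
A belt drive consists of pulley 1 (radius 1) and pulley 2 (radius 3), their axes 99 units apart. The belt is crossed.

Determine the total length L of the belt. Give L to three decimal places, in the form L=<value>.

crossed belt: β = asin((r1+r2)/C) = asin(4/99) = 2.3156°
wrap1 = wrap2 = π + 2β = 184.6312°
tangent length = C·cosβ = 98.9192
L = (r1+r2)·wrap + 2·C·cosβ = 4·3.2224 + 2·98.9192 = 210.7280

L=210.728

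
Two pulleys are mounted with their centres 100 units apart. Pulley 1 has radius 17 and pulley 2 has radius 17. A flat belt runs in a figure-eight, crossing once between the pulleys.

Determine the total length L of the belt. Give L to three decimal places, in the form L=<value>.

crossed belt: β = asin((r1+r2)/C) = asin(34/100) = 19.8769°
wrap1 = wrap2 = π + 2β = 219.7537°
tangent length = C·cosβ = 94.0425
L = (r1+r2)·wrap + 2·C·cosβ = 34·3.8354 + 2·94.0425 = 318.4896

L=318.490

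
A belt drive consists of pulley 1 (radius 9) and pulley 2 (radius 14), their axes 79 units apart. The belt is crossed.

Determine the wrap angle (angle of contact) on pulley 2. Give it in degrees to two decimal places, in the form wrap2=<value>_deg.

crossed belt: β = asin((r1+r2)/C) = asin(23/79) = 16.9262°
wrap1 = wrap2 = π + 2β = 213.8523°

wrap2=213.85_deg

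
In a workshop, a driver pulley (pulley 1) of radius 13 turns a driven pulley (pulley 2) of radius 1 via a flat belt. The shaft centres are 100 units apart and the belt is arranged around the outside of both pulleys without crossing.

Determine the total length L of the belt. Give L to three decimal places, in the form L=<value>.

L=245.424

open belt: β = asin((r2−r1)/C) = asin(-12/100) = -6.8921°
wrap1 = π − 2β = 193.7842°
wrap2 = π + 2β = 166.2158°
tangent length = C·cosβ = 99.2774
L = r1·wrap1 + r2·wrap2 + 2·C·cosβ = 13·3.3822 + 1·2.9010 + 2·99.2774 = 245.4240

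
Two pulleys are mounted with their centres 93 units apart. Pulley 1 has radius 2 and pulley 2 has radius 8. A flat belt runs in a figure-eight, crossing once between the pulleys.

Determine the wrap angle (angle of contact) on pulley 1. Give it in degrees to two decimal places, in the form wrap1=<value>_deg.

crossed belt: β = asin((r1+r2)/C) = asin(10/93) = 6.1728°
wrap1 = wrap2 = π + 2β = 192.3455°

wrap1=192.35_deg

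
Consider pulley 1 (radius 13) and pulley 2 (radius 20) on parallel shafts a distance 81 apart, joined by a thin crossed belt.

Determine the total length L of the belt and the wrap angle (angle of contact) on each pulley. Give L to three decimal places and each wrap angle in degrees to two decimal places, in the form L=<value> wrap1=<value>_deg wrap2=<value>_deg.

crossed belt: β = asin((r1+r2)/C) = asin(33/81) = 24.0421°
wrap1 = wrap2 = π + 2β = 228.0842°
tangent length = C·cosβ = 73.9730
L = (r1+r2)·wrap + 2·C·cosβ = 33·3.9808 + 2·73.9730 = 279.3130

L=279.313 wrap1=228.08_deg wrap2=228.08_deg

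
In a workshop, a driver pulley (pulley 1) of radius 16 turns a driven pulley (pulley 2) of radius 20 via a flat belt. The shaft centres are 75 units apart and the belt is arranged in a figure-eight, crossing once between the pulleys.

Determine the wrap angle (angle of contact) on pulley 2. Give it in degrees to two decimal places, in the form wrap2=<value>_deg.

crossed belt: β = asin((r1+r2)/C) = asin(36/75) = 28.6854°
wrap1 = wrap2 = π + 2β = 237.3708°

wrap2=237.37_deg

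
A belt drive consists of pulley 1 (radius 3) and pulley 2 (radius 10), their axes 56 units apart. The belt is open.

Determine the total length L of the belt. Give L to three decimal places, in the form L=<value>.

L=153.717

open belt: β = asin((r2−r1)/C) = asin(7/56) = 7.1808°
wrap1 = π − 2β = 165.6385°
wrap2 = π + 2β = 194.3615°
tangent length = C·cosβ = 55.5608
L = r1·wrap1 + r2·wrap2 + 2·C·cosβ = 3·2.8909 + 10·3.3922 + 2·55.5608 = 153.7168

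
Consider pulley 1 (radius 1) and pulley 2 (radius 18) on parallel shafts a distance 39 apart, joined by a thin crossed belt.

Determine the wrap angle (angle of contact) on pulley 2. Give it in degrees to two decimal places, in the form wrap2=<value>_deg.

crossed belt: β = asin((r1+r2)/C) = asin(19/39) = 29.1554°
wrap1 = wrap2 = π + 2β = 238.3107°

wrap2=238.31_deg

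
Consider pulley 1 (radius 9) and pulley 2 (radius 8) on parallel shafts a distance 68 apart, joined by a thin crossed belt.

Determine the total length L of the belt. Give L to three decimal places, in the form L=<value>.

crossed belt: β = asin((r1+r2)/C) = asin(17/68) = 14.4775°
wrap1 = wrap2 = π + 2β = 208.9550°
tangent length = C·cosβ = 65.8407
L = (r1+r2)·wrap + 2·C·cosβ = 17·3.6470 + 2·65.8407 = 193.6796

L=193.680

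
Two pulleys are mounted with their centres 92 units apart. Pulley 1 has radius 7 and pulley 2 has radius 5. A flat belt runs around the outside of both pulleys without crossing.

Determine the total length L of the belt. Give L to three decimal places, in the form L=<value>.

open belt: β = asin((r2−r1)/C) = asin(-2/92) = -1.2457°
wrap1 = π − 2β = 182.4913°
wrap2 = π + 2β = 177.5087°
tangent length = C·cosβ = 91.9783
L = r1·wrap1 + r2·wrap2 + 2·C·cosβ = 7·3.1851 + 5·3.0981 + 2·91.9783 = 221.7426

L=221.743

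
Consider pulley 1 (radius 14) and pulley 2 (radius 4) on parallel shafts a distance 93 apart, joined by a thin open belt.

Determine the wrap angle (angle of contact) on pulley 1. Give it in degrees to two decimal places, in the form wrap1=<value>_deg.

wrap1=192.35_deg

open belt: β = asin((r2−r1)/C) = asin(-10/93) = -6.1728°
wrap1 = π − 2β = 192.3455°
wrap2 = π + 2β = 167.6545°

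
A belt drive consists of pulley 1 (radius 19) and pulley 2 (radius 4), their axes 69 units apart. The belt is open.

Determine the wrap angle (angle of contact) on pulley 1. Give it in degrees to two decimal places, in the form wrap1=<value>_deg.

wrap1=205.11_deg

open belt: β = asin((r2−r1)/C) = asin(-15/69) = -12.5559°
wrap1 = π − 2β = 205.1117°
wrap2 = π + 2β = 154.8883°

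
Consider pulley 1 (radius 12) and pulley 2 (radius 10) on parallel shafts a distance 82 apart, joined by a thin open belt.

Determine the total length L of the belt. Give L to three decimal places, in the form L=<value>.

L=233.164

open belt: β = asin((r2−r1)/C) = asin(-2/82) = -1.3976°
wrap1 = π − 2β = 182.7952°
wrap2 = π + 2β = 177.2048°
tangent length = C·cosβ = 81.9756
L = r1·wrap1 + r2·wrap2 + 2·C·cosβ = 12·3.1904 + 10·3.0928 + 2·81.9756 = 233.1638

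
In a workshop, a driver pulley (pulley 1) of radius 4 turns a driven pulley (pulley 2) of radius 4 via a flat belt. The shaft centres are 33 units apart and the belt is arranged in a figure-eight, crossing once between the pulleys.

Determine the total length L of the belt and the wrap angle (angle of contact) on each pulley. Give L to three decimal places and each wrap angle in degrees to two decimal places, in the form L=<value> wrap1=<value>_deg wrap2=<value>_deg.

crossed belt: β = asin((r1+r2)/C) = asin(8/33) = 14.0297°
wrap1 = wrap2 = π + 2β = 208.0593°
tangent length = C·cosβ = 32.0156
L = (r1+r2)·wrap + 2·C·cosβ = 8·3.6313 + 2·32.0156 = 93.0818

L=93.082 wrap1=208.06_deg wrap2=208.06_deg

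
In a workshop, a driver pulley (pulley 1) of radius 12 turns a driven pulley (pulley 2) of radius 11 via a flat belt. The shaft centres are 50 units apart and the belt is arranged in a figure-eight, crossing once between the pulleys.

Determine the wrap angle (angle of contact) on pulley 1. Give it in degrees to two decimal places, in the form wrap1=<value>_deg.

wrap1=234.77_deg

crossed belt: β = asin((r1+r2)/C) = asin(23/50) = 27.3871°
wrap1 = wrap2 = π + 2β = 234.7742°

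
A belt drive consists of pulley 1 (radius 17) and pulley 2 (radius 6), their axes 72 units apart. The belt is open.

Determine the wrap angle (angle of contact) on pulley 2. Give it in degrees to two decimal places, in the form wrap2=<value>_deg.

wrap2=162.42_deg

open belt: β = asin((r2−r1)/C) = asin(-11/72) = -8.7879°
wrap1 = π − 2β = 197.5759°
wrap2 = π + 2β = 162.4241°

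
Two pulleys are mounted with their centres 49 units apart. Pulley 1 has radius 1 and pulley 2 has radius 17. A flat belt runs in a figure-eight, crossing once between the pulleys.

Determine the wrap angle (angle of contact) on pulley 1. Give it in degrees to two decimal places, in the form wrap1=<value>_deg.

wrap1=223.10_deg

crossed belt: β = asin((r1+r2)/C) = asin(18/49) = 21.5521°
wrap1 = wrap2 = π + 2β = 223.1042°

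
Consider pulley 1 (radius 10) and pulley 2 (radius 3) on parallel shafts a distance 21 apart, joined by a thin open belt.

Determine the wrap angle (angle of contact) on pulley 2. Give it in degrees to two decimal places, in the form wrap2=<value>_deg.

open belt: β = asin((r2−r1)/C) = asin(-7/21) = -19.4712°
wrap1 = π − 2β = 218.9424°
wrap2 = π + 2β = 141.0576°

wrap2=141.06_deg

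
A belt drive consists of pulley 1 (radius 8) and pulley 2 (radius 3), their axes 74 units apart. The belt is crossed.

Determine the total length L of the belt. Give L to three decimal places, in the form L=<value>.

L=184.196

crossed belt: β = asin((r1+r2)/C) = asin(11/74) = 8.5486°
wrap1 = wrap2 = π + 2β = 197.0972°
tangent length = C·cosβ = 73.1779
L = (r1+r2)·wrap + 2·C·cosβ = 11·3.4400 + 2·73.1779 = 184.1957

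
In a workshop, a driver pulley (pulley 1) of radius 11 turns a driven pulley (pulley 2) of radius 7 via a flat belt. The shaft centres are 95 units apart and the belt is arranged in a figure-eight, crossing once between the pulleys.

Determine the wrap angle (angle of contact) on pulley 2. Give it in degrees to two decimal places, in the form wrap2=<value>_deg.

wrap2=201.84_deg

crossed belt: β = asin((r1+r2)/C) = asin(18/95) = 10.9221°
wrap1 = wrap2 = π + 2β = 201.8441°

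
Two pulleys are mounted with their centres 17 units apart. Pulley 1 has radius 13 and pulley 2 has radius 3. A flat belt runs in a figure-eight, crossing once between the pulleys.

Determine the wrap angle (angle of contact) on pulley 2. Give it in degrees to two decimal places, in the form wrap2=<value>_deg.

crossed belt: β = asin((r1+r2)/C) = asin(16/17) = 70.2501°
wrap1 = wrap2 = π + 2β = 320.5002°

wrap2=320.50_deg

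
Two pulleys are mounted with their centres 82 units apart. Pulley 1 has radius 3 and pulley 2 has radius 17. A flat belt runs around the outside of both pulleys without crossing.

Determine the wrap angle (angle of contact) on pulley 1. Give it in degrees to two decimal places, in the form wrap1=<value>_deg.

open belt: β = asin((r2−r1)/C) = asin(14/82) = 9.8304°
wrap1 = π − 2β = 160.3393°
wrap2 = π + 2β = 199.6607°

wrap1=160.34_deg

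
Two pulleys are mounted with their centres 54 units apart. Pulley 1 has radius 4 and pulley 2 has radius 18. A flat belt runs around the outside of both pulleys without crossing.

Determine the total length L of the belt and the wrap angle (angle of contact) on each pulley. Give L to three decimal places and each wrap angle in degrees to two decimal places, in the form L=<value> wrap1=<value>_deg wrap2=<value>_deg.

open belt: β = asin((r2−r1)/C) = asin(14/54) = 15.0261°
wrap1 = π − 2β = 149.9478°
wrap2 = π + 2β = 210.0522°
tangent length = C·cosβ = 52.1536
L = r1·wrap1 + r2·wrap2 + 2·C·cosβ = 4·2.6171 + 18·3.6661 + 2·52.1536 = 180.7654

L=180.765 wrap1=149.95_deg wrap2=210.05_deg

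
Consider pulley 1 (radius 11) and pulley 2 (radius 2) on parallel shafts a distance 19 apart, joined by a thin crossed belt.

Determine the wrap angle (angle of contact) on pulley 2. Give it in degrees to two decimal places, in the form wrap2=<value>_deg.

wrap2=266.35_deg

crossed belt: β = asin((r1+r2)/C) = asin(13/19) = 43.1736°
wrap1 = wrap2 = π + 2β = 266.3471°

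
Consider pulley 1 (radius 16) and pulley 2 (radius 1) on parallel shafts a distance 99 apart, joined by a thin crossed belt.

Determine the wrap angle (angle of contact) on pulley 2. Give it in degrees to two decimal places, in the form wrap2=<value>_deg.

wrap2=199.78_deg

crossed belt: β = asin((r1+r2)/C) = asin(17/99) = 9.8877°
wrap1 = wrap2 = π + 2β = 199.7753°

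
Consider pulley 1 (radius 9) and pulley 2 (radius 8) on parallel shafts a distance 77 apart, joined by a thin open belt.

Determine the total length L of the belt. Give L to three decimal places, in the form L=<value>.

open belt: β = asin((r2−r1)/C) = asin(-1/77) = -0.7441°
wrap1 = π − 2β = 181.4882°
wrap2 = π + 2β = 178.5118°
tangent length = C·cosβ = 76.9935
L = r1·wrap1 + r2·wrap2 + 2·C·cosβ = 9·3.1676 + 8·3.1156 + 2·76.9935 = 207.4201

L=207.420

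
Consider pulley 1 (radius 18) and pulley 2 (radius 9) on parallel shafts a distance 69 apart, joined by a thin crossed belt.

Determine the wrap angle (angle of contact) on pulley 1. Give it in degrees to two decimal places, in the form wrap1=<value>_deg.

crossed belt: β = asin((r1+r2)/C) = asin(27/69) = 23.0357°
wrap1 = wrap2 = π + 2β = 226.0714°

wrap1=226.07_deg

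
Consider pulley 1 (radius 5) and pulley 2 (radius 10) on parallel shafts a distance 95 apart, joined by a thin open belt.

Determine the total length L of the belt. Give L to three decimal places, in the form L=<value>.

L=237.387

open belt: β = asin((r2−r1)/C) = asin(5/95) = 3.0170°
wrap1 = π − 2β = 173.9661°
wrap2 = π + 2β = 186.0339°
tangent length = C·cosβ = 94.8683
L = r1·wrap1 + r2·wrap2 + 2·C·cosβ = 5·3.0363 + 10·3.2469 + 2·94.8683 = 237.3871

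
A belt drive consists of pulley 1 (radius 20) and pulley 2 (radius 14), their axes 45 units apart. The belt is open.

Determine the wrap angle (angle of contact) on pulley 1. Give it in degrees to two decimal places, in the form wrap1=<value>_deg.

open belt: β = asin((r2−r1)/C) = asin(-6/45) = -7.6623°
wrap1 = π − 2β = 195.3245°
wrap2 = π + 2β = 164.6755°

wrap1=195.32_deg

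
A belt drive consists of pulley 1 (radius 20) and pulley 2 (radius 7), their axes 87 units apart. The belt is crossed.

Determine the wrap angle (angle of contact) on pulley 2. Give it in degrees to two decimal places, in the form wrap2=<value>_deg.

crossed belt: β = asin((r1+r2)/C) = asin(27/87) = 18.0800°
wrap1 = wrap2 = π + 2β = 216.1600°

wrap2=216.16_deg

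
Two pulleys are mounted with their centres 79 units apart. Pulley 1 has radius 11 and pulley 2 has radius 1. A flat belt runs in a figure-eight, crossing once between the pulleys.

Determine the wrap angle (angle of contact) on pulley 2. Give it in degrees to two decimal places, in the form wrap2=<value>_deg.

wrap2=197.47_deg

crossed belt: β = asin((r1+r2)/C) = asin(12/79) = 8.7370°
wrap1 = wrap2 = π + 2β = 197.4740°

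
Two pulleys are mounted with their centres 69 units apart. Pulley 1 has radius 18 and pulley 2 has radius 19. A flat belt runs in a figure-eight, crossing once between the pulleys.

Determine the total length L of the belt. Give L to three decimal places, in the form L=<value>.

L=274.602

crossed belt: β = asin((r1+r2)/C) = asin(37/69) = 32.4275°
wrap1 = wrap2 = π + 2β = 244.8550°
tangent length = C·cosβ = 58.2409
L = (r1+r2)·wrap + 2·C·cosβ = 37·4.2735 + 2·58.2409 = 274.6022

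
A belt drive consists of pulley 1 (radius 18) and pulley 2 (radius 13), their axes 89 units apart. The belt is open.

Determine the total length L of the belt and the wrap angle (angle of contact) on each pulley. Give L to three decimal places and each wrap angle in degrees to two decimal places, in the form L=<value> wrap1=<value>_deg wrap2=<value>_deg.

open belt: β = asin((r2−r1)/C) = asin(-5/89) = -3.2206°
wrap1 = π − 2β = 186.4411°
wrap2 = π + 2β = 173.5589°
tangent length = C·cosβ = 88.8594
L = r1·wrap1 + r2·wrap2 + 2·C·cosβ = 18·3.2540 + 13·3.0292 + 2·88.8594 = 275.6703

L=275.670 wrap1=186.44_deg wrap2=173.56_deg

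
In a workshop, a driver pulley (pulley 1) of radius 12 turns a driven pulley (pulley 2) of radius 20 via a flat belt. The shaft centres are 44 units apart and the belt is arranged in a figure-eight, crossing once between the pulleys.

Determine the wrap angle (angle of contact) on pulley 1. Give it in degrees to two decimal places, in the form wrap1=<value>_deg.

crossed belt: β = asin((r1+r2)/C) = asin(32/44) = 46.6582°
wrap1 = wrap2 = π + 2β = 273.3165°

wrap1=273.32_deg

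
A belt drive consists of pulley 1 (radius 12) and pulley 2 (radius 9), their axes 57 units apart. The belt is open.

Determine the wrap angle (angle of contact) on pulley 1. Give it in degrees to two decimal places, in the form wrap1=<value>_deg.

open belt: β = asin((r2−r1)/C) = asin(-3/57) = -3.0170°
wrap1 = π − 2β = 186.0339°
wrap2 = π + 2β = 173.9661°

wrap1=186.03_deg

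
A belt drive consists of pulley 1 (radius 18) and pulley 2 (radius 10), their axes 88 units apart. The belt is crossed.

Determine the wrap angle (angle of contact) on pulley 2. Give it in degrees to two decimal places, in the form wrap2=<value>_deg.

wrap2=217.11_deg

crossed belt: β = asin((r1+r2)/C) = asin(28/88) = 18.5530°
wrap1 = wrap2 = π + 2β = 217.1060°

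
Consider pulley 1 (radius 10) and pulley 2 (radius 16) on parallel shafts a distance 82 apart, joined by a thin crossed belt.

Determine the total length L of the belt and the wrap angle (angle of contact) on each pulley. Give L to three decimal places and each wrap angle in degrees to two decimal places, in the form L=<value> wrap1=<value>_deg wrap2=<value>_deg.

crossed belt: β = asin((r1+r2)/C) = asin(26/82) = 18.4860°
wrap1 = wrap2 = π + 2β = 216.9720°
tangent length = C·cosβ = 77.7689
L = (r1+r2)·wrap + 2·C·cosβ = 26·3.7869 + 2·77.7689 = 253.9966

L=253.997 wrap1=216.97_deg wrap2=216.97_deg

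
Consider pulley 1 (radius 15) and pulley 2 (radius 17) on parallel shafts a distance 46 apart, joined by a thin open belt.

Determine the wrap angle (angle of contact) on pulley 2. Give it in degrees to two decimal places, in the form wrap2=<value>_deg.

wrap2=184.98_deg

open belt: β = asin((r2−r1)/C) = asin(2/46) = 2.4919°
wrap1 = π − 2β = 175.0162°
wrap2 = π + 2β = 184.9838°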